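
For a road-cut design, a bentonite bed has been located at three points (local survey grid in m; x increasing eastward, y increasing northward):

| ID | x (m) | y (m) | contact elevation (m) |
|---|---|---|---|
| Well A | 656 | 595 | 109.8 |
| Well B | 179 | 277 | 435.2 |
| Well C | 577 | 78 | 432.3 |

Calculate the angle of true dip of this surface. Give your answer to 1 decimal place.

Let the plane be z = a·x + b·y + c.
Well B−Well A: −477a − 318b = 325.4;  Well C−Well A: −79a − 517b = 322.5.
Solving gives a = −0.29653, b = −0.57848.
Gradient magnitude |∇z| = √(a² + b²) = √(0.08793 + 0.33464) = 0.65005.
True dip = arctan(0.65005) = 33.0°, dipping toward NNE (azimuth ≈ 027°).

33.0°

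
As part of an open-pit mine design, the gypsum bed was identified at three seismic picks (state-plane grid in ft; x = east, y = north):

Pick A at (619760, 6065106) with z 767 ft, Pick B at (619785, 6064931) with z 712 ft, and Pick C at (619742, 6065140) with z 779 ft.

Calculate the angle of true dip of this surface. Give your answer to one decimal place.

17.5°

Two edge vectors: Pick A→Pick B = (25, -175, -55), Pick A→Pick C = (-18, 34, 12).
Normal n = (Pick A→Pick B) × (Pick A→Pick C) = (-230, 690, -2300).
So ∂z/∂x = −n_x/n_z = −0.10000 and ∂z/∂y = −n_y/n_z = 0.30000.
Gradient magnitude |∇z| = √(a² + b²) = √(0.01000 + 0.09000) = 0.31623.
True dip = arctan(0.31623) = 17.5°, dipping toward SSE (azimuth ≈ 162°).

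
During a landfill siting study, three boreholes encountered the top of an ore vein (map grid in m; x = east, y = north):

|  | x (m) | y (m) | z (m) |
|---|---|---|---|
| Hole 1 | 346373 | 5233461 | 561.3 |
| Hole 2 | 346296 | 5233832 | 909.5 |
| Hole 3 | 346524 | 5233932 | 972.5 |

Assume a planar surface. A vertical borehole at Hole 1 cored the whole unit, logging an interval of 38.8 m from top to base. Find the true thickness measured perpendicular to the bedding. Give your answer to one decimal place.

Let the plane be z = a·x + b·y + c.
Hole 2−Hole 1: −77a + 371b = 348.2;  Hole 3−Hole 1: 151a + 471b = 411.2.
Solving gives a = −0.12404, b = 0.91280.
|∇z| = √(a²+b²) = 0.92119, so dip δ = arctan(0.92119) = 42.65°.
True thickness = vertical thickness × cos δ = 38.8 × cos 42.65° = 28.5 m.

28.5 m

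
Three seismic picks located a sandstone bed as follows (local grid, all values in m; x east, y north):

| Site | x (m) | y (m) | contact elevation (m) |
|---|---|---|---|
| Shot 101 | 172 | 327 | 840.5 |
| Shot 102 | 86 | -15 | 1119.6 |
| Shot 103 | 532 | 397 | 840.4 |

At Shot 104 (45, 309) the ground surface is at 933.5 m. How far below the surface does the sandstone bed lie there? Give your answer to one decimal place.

98.7 m

Two edge vectors: Shot 101→Shot 102 = (-86, -342, 279.1), Shot 101→Shot 103 = (360, 70, -0.1).
Normal n = (Shot 101→Shot 102) × (Shot 101→Shot 103) = (-19502.8, 100467.4, 117100).
So ∂z/∂x = −n_x/n_z = 0.16655 and ∂z/∂y = −n_y/n_z = −0.85796.
Intercept c from Shot 101: 840.5 − 28.65 + 280.55 = 1092.41.
At (45, 309): z_contact = 7.49 − 265.11 + 1092.41 = 834.79 m.
Depth below ground = 933.5 − 834.79 = 98.7 m.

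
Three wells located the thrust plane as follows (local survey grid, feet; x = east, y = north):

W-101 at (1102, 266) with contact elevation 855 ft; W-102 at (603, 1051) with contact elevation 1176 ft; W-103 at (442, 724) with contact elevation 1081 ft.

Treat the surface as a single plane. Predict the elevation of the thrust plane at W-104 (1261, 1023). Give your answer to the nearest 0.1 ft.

1097.4 ft

Let the plane be z = a·x + b·y + c.
W-102−W-101: −499a + 785b = 321;  W-103−W-101: −660a + 458b = 226.
Solving gives a = −0.104960, b = 0.342197.
Then c = 855 − a·1102 − b·266 = 879.64.
At (1261, 1023): z = −132.4 + 350.1 + 879.64 = 1097.4 ft.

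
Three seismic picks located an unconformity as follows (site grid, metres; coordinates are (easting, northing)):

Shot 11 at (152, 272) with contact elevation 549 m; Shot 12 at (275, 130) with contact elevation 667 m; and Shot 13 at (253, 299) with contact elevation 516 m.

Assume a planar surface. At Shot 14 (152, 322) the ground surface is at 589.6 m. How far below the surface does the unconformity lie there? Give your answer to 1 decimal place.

85.8 m

Two edge vectors: Shot 11→Shot 12 = (123, -142, 118), Shot 11→Shot 13 = (101, 27, -33).
Normal n = (Shot 11→Shot 12) × (Shot 11→Shot 13) = (1500, 15977, 17663).
So ∂z/∂E = −n_x/n_z = −0.08492 and ∂z/∂N = −n_y/n_z = −0.90455.
Intercept c from Shot 11: 549 + 12.91 + 246.04 = 807.94.
At (152, 322): z_contact = −12.91 − 291.26 + 807.94 = 503.77 m.
Depth below ground = 589.6 − 503.77 = 85.8 m.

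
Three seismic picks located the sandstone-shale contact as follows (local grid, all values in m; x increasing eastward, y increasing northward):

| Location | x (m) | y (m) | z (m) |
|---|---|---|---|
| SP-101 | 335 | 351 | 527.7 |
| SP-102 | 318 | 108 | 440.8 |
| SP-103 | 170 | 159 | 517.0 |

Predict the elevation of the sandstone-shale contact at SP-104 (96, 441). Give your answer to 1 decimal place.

653.7 m

Two edge vectors: SP-101→SP-102 = (-17, -243, -86.9), SP-101→SP-103 = (-165, -192, -10.7).
Normal n = (SP-101→SP-102) × (SP-101→SP-103) = (-14084.7, 14156.6, -36831).
So ∂z/∂x = −n_x/n_z = −0.38241 and ∂z/∂y = −n_y/n_z = 0.38437.
Intercept c from SP-101: 527.7 + 128.11 − 134.91 = 520.90.
At (96, 441): z = −36.7 + 169.5 + 520.90 = 653.7 m.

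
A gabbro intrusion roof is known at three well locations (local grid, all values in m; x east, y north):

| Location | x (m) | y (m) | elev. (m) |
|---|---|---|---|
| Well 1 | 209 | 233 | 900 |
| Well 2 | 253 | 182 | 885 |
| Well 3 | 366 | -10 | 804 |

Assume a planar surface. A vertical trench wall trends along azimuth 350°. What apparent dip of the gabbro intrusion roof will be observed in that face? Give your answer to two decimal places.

Two edge vectors: Well 1→Well 2 = (44, -51, -15), Well 1→Well 3 = (157, -243, -96).
Normal n = (Well 1→Well 2) × (Well 1→Well 3) = (1251, 1869, -2685).
So ∂z/∂x = −n_x/n_z = 0.46592 and ∂z/∂y = −n_y/n_z = 0.69609.
Unit vector along 350° is (sin 350°, cos 350°) = (-0.1736, 0.9848).
Slope in that direction = a·(-0.1736) + b·(0.9848) = 0.60461.
Apparent dip = arctan|0.60461| = 31.16° (true dip is 40.0°, so apparent ≤ true as expected).

31.16°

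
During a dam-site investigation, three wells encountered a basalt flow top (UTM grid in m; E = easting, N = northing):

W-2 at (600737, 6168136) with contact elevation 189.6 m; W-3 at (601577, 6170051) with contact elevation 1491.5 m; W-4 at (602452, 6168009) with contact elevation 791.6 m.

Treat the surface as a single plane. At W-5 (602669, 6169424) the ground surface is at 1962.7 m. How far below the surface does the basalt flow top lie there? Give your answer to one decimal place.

Two edge vectors: W-2→W-3 = (840, 1915, 1301.9), W-2→W-4 = (1715, -127, 602).
Normal n = (W-2→W-3) × (W-2→W-4) = (1318171.3, 1727078.5, -3390905).
So ∂z/∂E = −n_x/n_z = 0.388737313 and ∂z/∂N = −n_y/n_z = 0.509326714.
Intercept c from W-2: 189.6 − 233528.89 − 3141596.44 = −3374935.73.
At (602669, 6169424): z_contact = 234279.93 + 3142252.45 − 3374935.73 = 1596.65 m.
Depth below ground = 1962.7 − 1596.65 = 366.0 m.

366.0 m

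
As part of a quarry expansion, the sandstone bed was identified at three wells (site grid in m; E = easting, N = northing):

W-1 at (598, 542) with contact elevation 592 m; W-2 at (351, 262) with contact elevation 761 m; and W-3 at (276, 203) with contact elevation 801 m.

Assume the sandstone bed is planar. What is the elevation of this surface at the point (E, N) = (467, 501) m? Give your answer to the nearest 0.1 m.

634.9 m

Two edge vectors: W-1→W-2 = (-247, -280, 169), W-1→W-3 = (-322, -339, 209).
Normal n = (W-1→W-2) × (W-1→W-3) = (-1229, -2795, -6427).
So ∂z/∂E = −n_x/n_z = −0.19122 and ∂z/∂N = −n_y/n_z = −0.43488.
Intercept c from W-1: 592 + 114.35 + 235.71 = 942.06.
At (467, 501): z = −89.3 − 217.9 + 942.06 = 634.9 m.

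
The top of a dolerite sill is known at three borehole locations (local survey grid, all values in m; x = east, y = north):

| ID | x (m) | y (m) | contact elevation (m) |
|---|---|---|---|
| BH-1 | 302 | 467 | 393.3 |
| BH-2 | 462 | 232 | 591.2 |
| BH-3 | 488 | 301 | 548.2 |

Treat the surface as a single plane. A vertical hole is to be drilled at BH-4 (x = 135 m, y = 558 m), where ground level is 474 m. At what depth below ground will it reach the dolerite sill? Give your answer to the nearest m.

179 m

Two edge vectors: BH-1→BH-2 = (160, -235, 197.9), BH-1→BH-3 = (186, -166, 154.9).
Normal n = (BH-1→BH-2) × (BH-1→BH-3) = (-3550.1, 12025.4, 17150).
So ∂z/∂x = −n_x/n_z = 0.20700 and ∂z/∂y = −n_y/n_z = −0.70119.
Intercept c from BH-1: 393.3 − 62.51 + 327.46 = 658.24.
At (135, 558): z_contact = 27.9 − 391.3 + 658.24 = 294.9 m.
Depth below ground = 474 − 294.9 = 179 m.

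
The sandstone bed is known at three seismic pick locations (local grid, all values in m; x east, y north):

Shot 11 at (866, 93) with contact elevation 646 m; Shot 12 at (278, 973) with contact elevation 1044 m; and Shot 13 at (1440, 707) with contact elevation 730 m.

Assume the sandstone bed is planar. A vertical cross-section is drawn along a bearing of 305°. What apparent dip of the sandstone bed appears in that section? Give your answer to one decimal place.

19.0°

Let the plane be z = a·x + b·y + c.
Shot 12−Shot 11: −588a + 880b = 398;  Shot 13−Shot 11: 574a + 614b = 84.
Solving gives a = −0.19679, b = 0.32078.
Unit vector along 305° is (sin 305°, cos 305°) = (-0.8192, 0.5736).
Slope in that direction = a·(-0.8192) + b·(0.5736) = 0.34519.
Apparent dip = arctan|0.34519| = 19.0° (true dip is 20.6°, so apparent ≤ true as expected).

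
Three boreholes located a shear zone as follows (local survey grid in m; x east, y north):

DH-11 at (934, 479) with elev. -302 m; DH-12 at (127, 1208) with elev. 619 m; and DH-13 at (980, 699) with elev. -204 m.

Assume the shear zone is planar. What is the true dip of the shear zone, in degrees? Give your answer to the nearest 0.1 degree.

Two edge vectors: DH-11→DH-12 = (-807, 729, 921), DH-11→DH-13 = (46, 220, 98).
Normal n = (DH-11→DH-12) × (DH-11→DH-13) = (-131178, 121452, -211074).
So ∂z/∂x = −n_x/n_z = −0.62148 and ∂z/∂y = −n_y/n_z = 0.57540.
Gradient magnitude |∇z| = √(a² + b²) = √(0.38624 + 0.33109) = 0.84695.
True dip = arctan(0.84695) = 40.3°, dipping toward SE (azimuth ≈ 133°).

40.3°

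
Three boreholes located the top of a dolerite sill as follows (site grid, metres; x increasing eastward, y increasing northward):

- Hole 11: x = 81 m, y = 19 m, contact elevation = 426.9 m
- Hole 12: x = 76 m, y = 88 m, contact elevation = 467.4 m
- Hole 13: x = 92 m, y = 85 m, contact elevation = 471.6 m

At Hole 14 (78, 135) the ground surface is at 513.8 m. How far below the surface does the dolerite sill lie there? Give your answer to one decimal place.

16.8 m

Let the plane be z = a·x + b·y + c.
Hole 12−Hole 11: −5a + 69b = 40.5;  Hole 13−Hole 11: 11a + 66b = 44.7.
Solving gives a = 0.37769, b = 0.61433.
Then c = 426.9 − a·81 − b·19 = 384.64.
At (78, 135): z_contact = 29.46 + 82.93 + 384.64 = 497.03 m.
Depth below ground = 513.8 − 497.03 = 16.8 m.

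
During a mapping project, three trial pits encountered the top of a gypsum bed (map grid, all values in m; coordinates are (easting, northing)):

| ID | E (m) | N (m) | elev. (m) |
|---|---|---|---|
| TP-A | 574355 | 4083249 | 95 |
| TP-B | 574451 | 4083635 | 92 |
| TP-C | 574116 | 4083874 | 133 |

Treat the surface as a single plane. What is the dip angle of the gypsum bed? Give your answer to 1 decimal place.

Two edge vectors: TP-A→TP-B = (96, 386, -3), TP-A→TP-C = (-239, 625, 38).
Normal n = (TP-A→TP-B) × (TP-A→TP-C) = (16543, -2931, 152254).
So ∂z/∂E = −n_x/n_z = −0.10865 and ∂z/∂N = −n_y/n_z = 0.01925.
Gradient magnitude |∇z| = √(a² + b²) = √(0.01181 + 0.00037) = 0.11035.
True dip = arctan(0.11035) = 6.3°, dipping toward E (azimuth ≈ 100°).

6.3°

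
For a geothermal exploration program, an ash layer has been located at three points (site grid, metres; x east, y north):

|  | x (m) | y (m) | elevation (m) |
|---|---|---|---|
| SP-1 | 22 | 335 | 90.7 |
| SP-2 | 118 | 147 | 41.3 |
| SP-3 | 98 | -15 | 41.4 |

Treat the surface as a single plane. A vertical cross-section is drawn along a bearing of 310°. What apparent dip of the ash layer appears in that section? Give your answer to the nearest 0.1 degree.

Two edge vectors: SP-1→SP-2 = (96, -188, -49.4), SP-1→SP-3 = (76, -350, -49.3).
Normal n = (SP-1→SP-2) × (SP-1→SP-3) = (-8021.6, 978.4, -19312).
So ∂z/∂x = −n_x/n_z = −0.41537 and ∂z/∂y = −n_y/n_z = 0.05066.
Unit vector along 310° is (sin 310°, cos 310°) = (-0.7660, 0.6428).
Slope in that direction = a·(-0.7660) + b·(0.6428) = 0.35076.
Apparent dip = arctan|0.35076| = 19.3° (true dip is 22.7°, so apparent ≤ true as expected).

19.3°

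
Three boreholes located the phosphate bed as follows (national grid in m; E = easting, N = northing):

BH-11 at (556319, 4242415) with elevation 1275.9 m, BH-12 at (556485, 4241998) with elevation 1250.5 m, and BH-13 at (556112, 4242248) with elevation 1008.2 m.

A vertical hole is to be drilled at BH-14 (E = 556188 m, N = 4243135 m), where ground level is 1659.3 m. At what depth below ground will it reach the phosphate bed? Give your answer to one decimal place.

193.0 m

Let the plane be z = a·E + b·N + c.
BH-12−BH-11: 166a − 417b = −25.4;  BH-13−BH-11: −207a − 167b = −267.7.
Solving gives a = 0.941670978, b = 0.435773099.
Then c = 1275.9 − a·556319 − b·4242415 = −2371323.89.
At (556188, 4243135): z_contact = 523746.10 + 1849044.09 − 2371323.89 = 1466.30 m.
Depth below ground = 1659.3 − 1466.30 = 193.0 m.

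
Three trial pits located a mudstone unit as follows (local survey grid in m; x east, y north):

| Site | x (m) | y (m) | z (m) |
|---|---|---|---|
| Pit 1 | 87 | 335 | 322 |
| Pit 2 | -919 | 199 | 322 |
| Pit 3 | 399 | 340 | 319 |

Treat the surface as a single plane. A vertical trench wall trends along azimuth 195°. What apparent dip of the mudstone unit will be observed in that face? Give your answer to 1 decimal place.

Two edge vectors: Pit 1→Pit 2 = (-1006, -136, 0), Pit 1→Pit 3 = (312, 5, -3).
Normal n = (Pit 1→Pit 2) × (Pit 1→Pit 3) = (408, -3018, 37402).
So ∂z/∂x = −n_x/n_z = −0.01091 and ∂z/∂y = −n_y/n_z = 0.08069.
Unit vector along 195° is (sin 195°, cos 195°) = (-0.2588, -0.9659).
Slope in that direction = a·(-0.2588) + b·(-0.9659) = −0.07512.
Apparent dip = arctan|0.07512| = 4.3° (true dip is 4.7°, so apparent ≤ true as expected).

4.3°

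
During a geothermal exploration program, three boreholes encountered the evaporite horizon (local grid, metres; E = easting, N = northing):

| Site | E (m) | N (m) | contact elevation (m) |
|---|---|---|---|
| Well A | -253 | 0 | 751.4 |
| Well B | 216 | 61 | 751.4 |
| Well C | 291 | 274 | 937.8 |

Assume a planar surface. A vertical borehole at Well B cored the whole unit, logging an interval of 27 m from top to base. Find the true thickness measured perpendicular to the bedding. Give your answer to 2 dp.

Let the plane be z = a·E + b·N + c.
Well B−Well A: 469a + 61b = 0;  Well C−Well A: 544a + 274b = 186.4.
Solving gives a = −0.11928, b = 0.91712.
|∇z| = √(a²+b²) = 0.92484, so dip δ = arctan(0.92484) = 42.76°.
True thickness = vertical thickness × cos δ = 27 × cos 42.76° = 19.82 m.

19.82 m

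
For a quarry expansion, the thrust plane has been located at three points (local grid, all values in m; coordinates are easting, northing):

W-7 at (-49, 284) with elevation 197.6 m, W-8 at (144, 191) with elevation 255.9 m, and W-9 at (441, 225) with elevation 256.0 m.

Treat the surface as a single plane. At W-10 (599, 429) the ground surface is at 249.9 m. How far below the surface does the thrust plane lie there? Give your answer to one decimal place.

87.9 m

Let the plane be z = a·easting + b·northing + c.
W-8−W-7: 193a − 93b = 58.3;  W-9−W-7: 490a − 59b = 58.4.
Solving gives a = 0.05826, b = −0.50598.
Then c = 197.6 − a·-49 − b·284 = 344.15.
At (599, 429): z_contact = 34.90 − 217.06 + 344.15 = 161.99 m.
Depth below ground = 249.9 − 161.99 = 87.9 m.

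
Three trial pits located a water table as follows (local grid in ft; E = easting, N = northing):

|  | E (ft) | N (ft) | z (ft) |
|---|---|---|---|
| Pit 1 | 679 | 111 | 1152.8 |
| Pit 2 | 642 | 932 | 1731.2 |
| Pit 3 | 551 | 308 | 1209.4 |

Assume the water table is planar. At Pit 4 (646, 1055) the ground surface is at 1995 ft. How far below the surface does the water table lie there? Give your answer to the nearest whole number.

Two edge vectors: Pit 1→Pit 2 = (-37, 821, 578.4), Pit 1→Pit 3 = (-128, 197, 56.6).
Normal n = (Pit 1→Pit 2) × (Pit 1→Pit 3) = (-67476.2, -71941, 97799).
So ∂z/∂E = −n_x/n_z = 0.68995 and ∂z/∂N = −n_y/n_z = 0.73560.
Intercept c from Pit 1: 1152.8 − 468.47 − 81.65 = 602.67.
At (646, 1055): z_contact = 445.7 + 776.1 + 602.67 = 1824.4 ft.
Depth below ground = 1995 − 1824.4 = 171 ft.

171 ft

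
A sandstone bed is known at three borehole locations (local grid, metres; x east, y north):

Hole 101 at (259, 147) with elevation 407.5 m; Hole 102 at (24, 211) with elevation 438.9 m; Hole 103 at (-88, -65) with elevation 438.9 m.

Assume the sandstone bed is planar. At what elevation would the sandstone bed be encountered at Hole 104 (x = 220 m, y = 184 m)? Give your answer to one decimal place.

414.0 m

Two edge vectors: Hole 101→Hole 102 = (-235, 64, 31.4), Hole 101→Hole 103 = (-347, -212, 31.4).
Normal n = (Hole 101→Hole 102) × (Hole 101→Hole 103) = (8666.4, -3516.8, 72028).
So ∂z/∂x = −n_x/n_z = −0.12032 and ∂z/∂y = −n_y/n_z = 0.04883.
Intercept c from Hole 101: 407.5 + 31.16 − 7.18 = 431.49.
At (220, 184): z = −26.5 + 9.0 + 431.49 = 414.0 m.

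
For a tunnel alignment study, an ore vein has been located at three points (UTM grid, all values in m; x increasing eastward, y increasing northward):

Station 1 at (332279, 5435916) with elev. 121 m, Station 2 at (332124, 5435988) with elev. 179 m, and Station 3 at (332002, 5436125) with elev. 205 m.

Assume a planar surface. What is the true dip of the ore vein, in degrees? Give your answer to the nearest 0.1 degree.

28.6°

Two edge vectors: Station 1→Station 2 = (-155, 72, 58), Station 1→Station 3 = (-277, 209, 84).
Normal n = (Station 1→Station 2) × (Station 1→Station 3) = (-6074, -3046, -12451).
So ∂z/∂x = −n_x/n_z = −0.48783 and ∂z/∂y = −n_y/n_z = −0.24464.
Gradient magnitude |∇z| = √(a² + b²) = √(0.23798 + 0.05985) = 0.54574.
True dip = arctan(0.54574) = 28.6°, dipping toward ENE (azimuth ≈ 063°).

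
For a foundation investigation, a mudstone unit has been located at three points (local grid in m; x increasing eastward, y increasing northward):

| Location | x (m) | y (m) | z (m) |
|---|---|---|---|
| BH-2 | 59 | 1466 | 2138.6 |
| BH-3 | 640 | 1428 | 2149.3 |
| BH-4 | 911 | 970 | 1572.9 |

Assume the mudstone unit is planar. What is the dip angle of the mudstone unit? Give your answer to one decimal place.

Two edge vectors: BH-2→BH-3 = (581, -38, 10.7), BH-2→BH-4 = (852, -496, -565.7).
Normal n = (BH-2→BH-3) × (BH-2→BH-4) = (26803.8, 337788.1, -255800).
So ∂z/∂x = −n_x/n_z = 0.10478 and ∂z/∂y = −n_y/n_z = 1.32052.
Gradient magnitude |∇z| = √(a² + b²) = √(0.01098 + 1.74376) = 1.32467.
True dip = arctan(1.32467) = 53.0°, dipping toward S (azimuth ≈ 185°).

53.0°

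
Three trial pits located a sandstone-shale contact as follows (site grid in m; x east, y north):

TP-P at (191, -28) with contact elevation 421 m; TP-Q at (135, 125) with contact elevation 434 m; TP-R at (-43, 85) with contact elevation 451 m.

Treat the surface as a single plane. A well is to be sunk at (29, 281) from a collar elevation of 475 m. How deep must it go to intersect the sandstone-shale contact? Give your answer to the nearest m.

23 m

Two edge vectors: TP-P→TP-Q = (-56, 153, 13), TP-P→TP-R = (-234, 113, 30).
Normal n = (TP-P→TP-Q) × (TP-P→TP-R) = (3121, -1362, 29474).
So ∂z/∂x = −n_x/n_z = −0.10589 and ∂z/∂y = −n_y/n_z = 0.04621.
Intercept c from TP-P: 421 + 20.22 + 1.29 = 442.52.
At (29, 281): z_contact = −3.1 + 13.0 + 442.52 = 452.4 m.
Depth below ground = 475 − 452.4 = 23 m.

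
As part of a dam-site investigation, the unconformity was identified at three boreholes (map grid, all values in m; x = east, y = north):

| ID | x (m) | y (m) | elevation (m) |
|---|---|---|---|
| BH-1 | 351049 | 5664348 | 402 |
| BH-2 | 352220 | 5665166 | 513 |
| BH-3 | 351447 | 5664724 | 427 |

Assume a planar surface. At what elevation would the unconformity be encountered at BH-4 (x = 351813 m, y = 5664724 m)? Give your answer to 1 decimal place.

494.9 m

Two edge vectors: BH-1→BH-2 = (1171, 818, 111), BH-1→BH-3 = (398, 376, 25).
Normal n = (BH-1→BH-2) × (BH-1→BH-3) = (-21286, 14903, 114732).
So ∂z/∂x = −n_x/n_z = 0.185528013 and ∂z/∂y = −n_y/n_z = −0.129894014.
Intercept c from BH-1: 402 − 65129.42 + 735764.90 = 671037.47.
At (351813, 5664724): z = 65271.2 − 735813.7 + 671037.47 = 494.9 m.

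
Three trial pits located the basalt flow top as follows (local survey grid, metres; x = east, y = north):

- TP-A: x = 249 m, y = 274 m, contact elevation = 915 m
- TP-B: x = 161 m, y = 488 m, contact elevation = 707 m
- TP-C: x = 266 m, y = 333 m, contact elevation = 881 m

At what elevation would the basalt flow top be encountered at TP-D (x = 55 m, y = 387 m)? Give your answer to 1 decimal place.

721.7 m

Two edge vectors: TP-A→TP-B = (-88, 214, -208), TP-A→TP-C = (17, 59, -34).
Normal n = (TP-A→TP-B) × (TP-A→TP-C) = (4996, -6528, -8830).
So ∂z/∂x = −n_x/n_z = 0.56580 and ∂z/∂y = −n_y/n_z = −0.73930.
Intercept c from TP-A: 915 − 140.88 + 202.57 = 976.68.
At (55, 387): z = 31.1 − 286.1 + 976.68 = 721.7 m.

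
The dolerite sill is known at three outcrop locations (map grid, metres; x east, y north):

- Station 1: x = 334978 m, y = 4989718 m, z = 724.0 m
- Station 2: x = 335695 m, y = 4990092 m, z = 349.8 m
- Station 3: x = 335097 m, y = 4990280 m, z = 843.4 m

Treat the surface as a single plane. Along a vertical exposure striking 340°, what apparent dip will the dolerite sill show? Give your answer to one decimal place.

Two edge vectors: Station 1→Station 2 = (717, 374, -374.2), Station 1→Station 3 = (119, 562, 119.4).
Normal n = (Station 1→Station 2) × (Station 1→Station 3) = (254956, -130139.6, 358448).
So ∂z/∂x = −n_x/n_z = −0.71128 and ∂z/∂y = −n_y/n_z = 0.36306.
Unit vector along 340° is (sin 340°, cos 340°) = (-0.3420, 0.9397).
Slope in that direction = a·(-0.3420) + b·(0.9397) = 0.58444.
Apparent dip = arctan|0.58444| = 30.3° (true dip is 38.6°, so apparent ≤ true as expected).

30.3°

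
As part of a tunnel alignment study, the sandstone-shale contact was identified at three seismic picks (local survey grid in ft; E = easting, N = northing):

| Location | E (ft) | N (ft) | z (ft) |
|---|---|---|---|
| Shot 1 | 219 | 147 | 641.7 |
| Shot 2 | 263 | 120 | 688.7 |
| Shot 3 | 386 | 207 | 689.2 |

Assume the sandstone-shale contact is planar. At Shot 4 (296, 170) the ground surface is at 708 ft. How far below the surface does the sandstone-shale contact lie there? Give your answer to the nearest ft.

Let the plane be z = a·E + b·N + c.
Shot 2−Shot 1: 44a − 27b = 47;  Shot 3−Shot 1: 167a + 60b = 47.5.
Solving gives a = 0.57386, b = −0.80557.
Then c = 641.7 − a·219 − b·147 = 634.44.
At (296, 170): z_contact = 169.9 − 136.9 + 634.44 = 667.4 ft.
Depth below ground = 708 − 667.4 = 41 ft.

41 ft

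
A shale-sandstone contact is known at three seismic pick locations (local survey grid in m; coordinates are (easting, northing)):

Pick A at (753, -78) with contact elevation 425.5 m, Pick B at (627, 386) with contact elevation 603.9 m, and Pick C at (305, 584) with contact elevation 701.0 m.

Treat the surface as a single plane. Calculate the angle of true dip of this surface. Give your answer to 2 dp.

20.38°

Two edge vectors: Pick A→Pick B = (-126, 464, 178.4), Pick A→Pick C = (-448, 662, 275.5).
Normal n = (Pick A→Pick B) × (Pick A→Pick C) = (9731.2, -45210.2, 124460).
So ∂z/∂E = −n_x/n_z = −0.07819 and ∂z/∂N = −n_y/n_z = 0.36325.
Gradient magnitude |∇z| = √(a² + b²) = √(0.00611 + 0.13195) = 0.37157.
True dip = arctan(0.37157) = 20.38°, dipping toward SSE (azimuth ≈ 168°).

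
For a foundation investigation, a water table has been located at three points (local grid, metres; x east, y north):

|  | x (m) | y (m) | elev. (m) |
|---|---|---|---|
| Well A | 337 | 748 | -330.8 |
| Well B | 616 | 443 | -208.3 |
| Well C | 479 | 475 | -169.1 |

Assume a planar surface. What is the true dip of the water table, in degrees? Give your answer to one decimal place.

Let the plane be z = a·x + b·y + c.
Well B−Well A: 279a − 305b = 122.5;  Well C−Well A: 142a − 273b = 161.7.
Solving gives a = −0.48318, b = −0.84363.
Gradient magnitude |∇z| = √(a² + b²) = √(0.23347 + 0.71172) = 0.97221.
True dip = arctan(0.97221) = 44.2°, dipping toward NNE (azimuth ≈ 030°).

44.2°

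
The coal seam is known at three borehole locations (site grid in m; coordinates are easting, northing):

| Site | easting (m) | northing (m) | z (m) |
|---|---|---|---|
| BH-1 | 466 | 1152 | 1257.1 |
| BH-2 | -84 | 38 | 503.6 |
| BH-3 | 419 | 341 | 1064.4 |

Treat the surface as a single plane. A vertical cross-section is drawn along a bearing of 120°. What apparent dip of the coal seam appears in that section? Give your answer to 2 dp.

Two edge vectors: BH-1→BH-2 = (-550, -1114, -753.5), BH-1→BH-3 = (-47, -811, -192.7).
Normal n = (BH-1→BH-2) × (BH-1→BH-3) = (-396420.7, -70570.5, 393692).
So ∂z/∂easting = −n_x/n_z = 1.00693 and ∂z/∂northing = −n_y/n_z = 0.17925.
Unit vector along 120° is (sin 120°, cos 120°) = (0.8660, -0.5000).
Slope in that direction = a·(0.8660) + b·(-0.5000) = 0.78240.
Apparent dip = arctan|0.78240| = 38.04° (true dip is 45.6°, so apparent ≤ true as expected).

38.04°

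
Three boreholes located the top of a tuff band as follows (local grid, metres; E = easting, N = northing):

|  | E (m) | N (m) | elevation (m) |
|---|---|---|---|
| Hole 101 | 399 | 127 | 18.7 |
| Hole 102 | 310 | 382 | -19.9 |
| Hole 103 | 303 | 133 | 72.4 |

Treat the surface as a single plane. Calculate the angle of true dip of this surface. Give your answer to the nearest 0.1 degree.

34.3°

Let the plane be z = a·E + b·N + c.
Hole 102−Hole 101: −89a + 255b = −38.6;  Hole 103−Hole 101: −96a + 6b = 53.7.
Solving gives a = −0.58152, b = −0.35433.
Gradient magnitude |∇z| = √(a² + b²) = √(0.33817 + 0.12555) = 0.68097.
True dip = arctan(0.68097) = 34.3°, dipping toward ENE (azimuth ≈ 059°).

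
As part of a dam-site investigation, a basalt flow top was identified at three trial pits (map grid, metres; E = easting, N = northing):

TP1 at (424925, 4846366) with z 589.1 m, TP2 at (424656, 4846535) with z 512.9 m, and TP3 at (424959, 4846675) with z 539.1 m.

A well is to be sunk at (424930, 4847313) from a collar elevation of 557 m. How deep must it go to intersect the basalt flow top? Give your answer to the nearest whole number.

Two edge vectors: TP1→TP2 = (-269, 169, -76.2), TP1→TP3 = (34, 309, -50).
Normal n = (TP1→TP2) × (TP1→TP3) = (15095.8, -16040.8, -88867).
So ∂z/∂E = −n_x/n_z = 0.16986958 and ∂z/∂N = −n_y/n_z = −0.18050345.
Intercept c from TP1: 589.1 − 72181.83 + 874785.78 = 803193.05.
At (424930, 4847313): z_contact = 72182.7 − 874956.7 + 803193.05 = 419.0 m.
Depth below ground = 557 − 419.0 = 138 m.

138 m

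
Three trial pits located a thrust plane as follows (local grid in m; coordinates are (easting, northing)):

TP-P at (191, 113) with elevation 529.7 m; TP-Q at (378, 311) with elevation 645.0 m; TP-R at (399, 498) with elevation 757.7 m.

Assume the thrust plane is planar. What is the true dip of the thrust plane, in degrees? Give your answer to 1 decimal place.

Two edge vectors: TP-P→TP-Q = (187, 198, 115.3), TP-P→TP-R = (208, 385, 228).
Normal n = (TP-P→TP-Q) × (TP-P→TP-R) = (753.5, -18653.6, 30811).
So ∂z/∂E = −n_x/n_z = −0.02446 and ∂z/∂N = −n_y/n_z = 0.60542.
Gradient magnitude |∇z| = √(a² + b²) = √(0.00060 + 0.36653) = 0.60591.
True dip = arctan(0.60591) = 31.2°, dipping toward S (azimuth ≈ 178°).

31.2°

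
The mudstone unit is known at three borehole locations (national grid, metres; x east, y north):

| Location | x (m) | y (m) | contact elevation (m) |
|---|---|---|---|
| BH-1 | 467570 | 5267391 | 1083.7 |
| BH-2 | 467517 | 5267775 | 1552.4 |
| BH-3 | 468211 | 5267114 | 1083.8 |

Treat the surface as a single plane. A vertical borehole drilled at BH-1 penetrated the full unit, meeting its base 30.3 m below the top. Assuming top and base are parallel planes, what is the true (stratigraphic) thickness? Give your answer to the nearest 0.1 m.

17.5 m

Let the plane be z = a·x + b·y + c.
BH-2−BH-1: −53a + 384b = 468.7;  BH-3−BH-1: 641a − 277b = 0.1.
Solving gives a = 0.56108, b = 1.29801.
|∇z| = √(a²+b²) = 1.41409, so dip δ = arctan(1.41409) = 54.73°.
True thickness = vertical thickness × cos δ = 30.3 × cos 54.73° = 17.5 m.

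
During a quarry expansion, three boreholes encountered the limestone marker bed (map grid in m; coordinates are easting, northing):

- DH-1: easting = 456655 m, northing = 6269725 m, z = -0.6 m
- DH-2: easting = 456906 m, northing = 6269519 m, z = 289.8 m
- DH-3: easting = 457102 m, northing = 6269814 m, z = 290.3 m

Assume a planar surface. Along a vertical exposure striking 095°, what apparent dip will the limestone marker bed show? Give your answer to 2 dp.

Two edge vectors: DH-1→DH-2 = (251, -206, 290.4), DH-1→DH-3 = (447, 89, 290.9).
Normal n = (DH-1→DH-2) × (DH-1→DH-3) = (-85771, 56792.9, 114421).
So ∂z/∂easting = −n_x/n_z = 0.74961 and ∂z/∂northing = −n_y/n_z = −0.49635.
Unit vector along 095° is (sin 95°, cos 95°) = (0.9962, -0.0872).
Slope in that direction = a·(0.9962) + b·(-0.0872) = 0.79002.
Apparent dip = arctan|0.79002| = 38.31° (true dip is 42.0°, so apparent ≤ true as expected).

38.31°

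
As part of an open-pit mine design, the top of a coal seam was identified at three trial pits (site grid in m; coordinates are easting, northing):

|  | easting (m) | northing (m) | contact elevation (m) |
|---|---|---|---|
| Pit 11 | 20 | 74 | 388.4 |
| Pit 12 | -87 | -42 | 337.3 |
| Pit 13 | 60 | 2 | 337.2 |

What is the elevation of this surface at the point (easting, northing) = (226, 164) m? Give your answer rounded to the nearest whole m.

406 m

Two edge vectors: Pit 11→Pit 12 = (-107, -116, -51.1), Pit 11→Pit 13 = (40, -72, -51.2).
Normal n = (Pit 11→Pit 12) × (Pit 11→Pit 13) = (2260, -7522.4, 12344).
So ∂z/∂easting = −n_x/n_z = −0.18308 and ∂z/∂northing = −n_y/n_z = 0.60940.
Intercept c from Pit 11: 388.4 + 3.66 − 45.10 = 346.97.
At (226, 164): z = −41.4 + 99.9 + 346.97 = 405.5 m.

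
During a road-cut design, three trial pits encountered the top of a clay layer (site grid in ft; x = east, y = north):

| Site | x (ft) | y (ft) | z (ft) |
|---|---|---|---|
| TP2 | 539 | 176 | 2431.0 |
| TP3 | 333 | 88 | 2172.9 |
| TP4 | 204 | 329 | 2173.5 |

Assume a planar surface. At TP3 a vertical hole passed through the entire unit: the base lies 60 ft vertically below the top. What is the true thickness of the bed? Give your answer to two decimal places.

Let the plane be z = a·x + b·y + c.
TP3−TP2: −206a − 88b = −258.1;  TP4−TP2: −335a + 153b = −257.5.
Solving gives a = 1.01887, b = 0.54786.
|∇z| = √(a²+b²) = 1.15683, so dip δ = arctan(1.15683) = 49.16°.
True thickness = vertical thickness × cos δ = 60 × cos 49.16° = 39.24 ft.

39.24 ft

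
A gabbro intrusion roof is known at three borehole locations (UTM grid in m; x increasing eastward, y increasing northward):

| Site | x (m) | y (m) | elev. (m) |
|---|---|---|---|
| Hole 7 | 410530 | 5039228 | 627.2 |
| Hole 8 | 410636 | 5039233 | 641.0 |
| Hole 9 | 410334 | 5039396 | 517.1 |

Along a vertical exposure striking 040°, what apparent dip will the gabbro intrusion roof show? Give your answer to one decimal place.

Two edge vectors: Hole 7→Hole 8 = (106, 5, 13.8), Hole 7→Hole 9 = (-196, 168, -110.1).
Normal n = (Hole 7→Hole 8) × (Hole 7→Hole 9) = (-2868.9, 8965.8, 18788).
So ∂z/∂x = −n_x/n_z = 0.15270 and ∂z/∂y = −n_y/n_z = −0.47721.
Unit vector along 040° is (sin 40°, cos 40°) = (0.6428, 0.7660).
Slope in that direction = a·(0.6428) + b·(0.7660) = −0.26741.
Apparent dip = arctan|0.26741| = 15.0° (true dip is 26.6°, so apparent ≤ true as expected).

15.0°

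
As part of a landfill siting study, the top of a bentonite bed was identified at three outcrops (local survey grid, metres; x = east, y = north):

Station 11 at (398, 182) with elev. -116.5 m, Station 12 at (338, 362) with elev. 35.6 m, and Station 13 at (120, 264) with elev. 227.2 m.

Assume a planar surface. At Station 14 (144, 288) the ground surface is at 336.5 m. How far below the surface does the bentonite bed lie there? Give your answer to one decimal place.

Let the plane be z = a·x + b·y + c.
Station 12−Station 11: −60a + 180b = 152.1;  Station 13−Station 11: −278a + 82b = 343.7.
Solving gives a = −1.09472, b = 0.48009.
Then c = -116.5 − a·398 − b·182 = 231.82.
At (144, 288): z_contact = −157.64 + 138.27 + 231.82 = 212.45 m.
Depth below ground = 336.5 − 212.45 = 124.1 m.

124.1 m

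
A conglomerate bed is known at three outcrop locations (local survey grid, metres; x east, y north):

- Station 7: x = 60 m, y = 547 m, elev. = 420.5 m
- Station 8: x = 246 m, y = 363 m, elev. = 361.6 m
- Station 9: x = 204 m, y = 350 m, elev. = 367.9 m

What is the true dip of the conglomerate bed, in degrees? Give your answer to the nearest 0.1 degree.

Two edge vectors: Station 7→Station 8 = (186, -184, -58.9), Station 7→Station 9 = (144, -197, -52.6).
Normal n = (Station 7→Station 8) × (Station 7→Station 9) = (-1924.9, 1302, -10146).
So ∂z/∂x = −n_x/n_z = −0.18972 and ∂z/∂y = −n_y/n_z = 0.12833.
Gradient magnitude |∇z| = √(a² + b²) = √(0.03599 + 0.01647) = 0.22904.
True dip = arctan(0.22904) = 12.9°, dipping toward SE (azimuth ≈ 124°).

12.9°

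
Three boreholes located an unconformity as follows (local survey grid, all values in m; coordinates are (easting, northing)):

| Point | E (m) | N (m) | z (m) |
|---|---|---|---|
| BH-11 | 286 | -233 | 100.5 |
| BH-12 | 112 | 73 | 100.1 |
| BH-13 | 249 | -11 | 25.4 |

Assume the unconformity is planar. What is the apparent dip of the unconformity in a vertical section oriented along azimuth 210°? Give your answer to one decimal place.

39.8°

Two edge vectors: BH-11→BH-12 = (-174, 306, -0.4), BH-11→BH-13 = (-37, 222, -75.1).
Normal n = (BH-11→BH-12) × (BH-11→BH-13) = (-22891.8, -13052.6, -27306).
So ∂z/∂E = −n_x/n_z = −0.83834 and ∂z/∂N = −n_y/n_z = −0.47801.
Unit vector along 210° is (sin 210°, cos 210°) = (-0.5000, -0.8660).
Slope in that direction = a·(-0.5000) + b·(-0.8660) = 0.83314.
Apparent dip = arctan|0.83314| = 39.8° (true dip is 44.0°, so apparent ≤ true as expected).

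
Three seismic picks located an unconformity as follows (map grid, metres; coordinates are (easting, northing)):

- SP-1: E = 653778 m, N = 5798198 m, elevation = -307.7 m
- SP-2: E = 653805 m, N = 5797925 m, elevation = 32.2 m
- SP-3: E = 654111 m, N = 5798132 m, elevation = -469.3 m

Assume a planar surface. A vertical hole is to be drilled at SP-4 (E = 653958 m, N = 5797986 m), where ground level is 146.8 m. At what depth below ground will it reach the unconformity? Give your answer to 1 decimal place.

Let the plane be z = a·E + b·N + c.
SP-2−SP-1: 27a − 273b = 339.9;  SP-3−SP-1: 333a − 66b = −161.6.
Solving gives a = −0.746689555, b = −1.318903363.
Then c = -307.7 − a·653778 − b·5798198 = 8135124.34.
At (653958, 5797986): z_contact = −488303.61 − 7646983.23 + 8135124.34 = -162.50 m.
Depth below ground = 146.8 − (-162.50) = 309.3 m.

309.3 m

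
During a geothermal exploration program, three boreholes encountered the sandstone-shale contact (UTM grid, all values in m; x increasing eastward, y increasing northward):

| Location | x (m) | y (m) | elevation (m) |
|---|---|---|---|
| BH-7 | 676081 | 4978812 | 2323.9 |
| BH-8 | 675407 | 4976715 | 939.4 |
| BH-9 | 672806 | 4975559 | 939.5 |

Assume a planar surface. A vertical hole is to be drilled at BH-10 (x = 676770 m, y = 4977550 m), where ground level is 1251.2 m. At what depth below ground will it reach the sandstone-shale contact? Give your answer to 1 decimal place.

Two edge vectors: BH-7→BH-8 = (-674, -2097, -1384.5), BH-7→BH-9 = (-3275, -3253, -1384.4).
Normal n = (BH-7→BH-8) × (BH-7→BH-9) = (-1600691.7, 3601151.9, -4675153).
So ∂z/∂x = −n_x/n_z = −0.342382741 and ∂z/∂y = −n_y/n_z = 0.770274663.
Intercept c from BH-7: 2323.9 + 231478.47 − 3835052.73 = −3601250.37.
At (676770, 4977550): z_contact = −231714.37 + 3834080.65 − 3601250.37 = 1115.91 m.
Depth below ground = 1251.2 − 1115.91 = 135.3 m.

135.3 m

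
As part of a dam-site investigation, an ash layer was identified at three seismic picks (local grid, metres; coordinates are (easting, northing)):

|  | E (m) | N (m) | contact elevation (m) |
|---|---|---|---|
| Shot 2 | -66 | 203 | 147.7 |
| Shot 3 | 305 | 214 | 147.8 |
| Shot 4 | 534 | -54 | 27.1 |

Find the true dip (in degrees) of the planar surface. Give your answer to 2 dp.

Two edge vectors: Shot 2→Shot 3 = (371, 11, 0.1), Shot 2→Shot 4 = (600, -257, -120.6).
Normal n = (Shot 2→Shot 3) × (Shot 2→Shot 4) = (-1300.9, 44802.6, -101947).
So ∂z/∂E = −n_x/n_z = −0.01276 and ∂z/∂N = −n_y/n_z = 0.43947.
Gradient magnitude |∇z| = √(a² + b²) = √(0.00016 + 0.19313) = 0.43965.
True dip = arctan(0.43965) = 23.73°, dipping toward S (azimuth ≈ 178°).

23.73°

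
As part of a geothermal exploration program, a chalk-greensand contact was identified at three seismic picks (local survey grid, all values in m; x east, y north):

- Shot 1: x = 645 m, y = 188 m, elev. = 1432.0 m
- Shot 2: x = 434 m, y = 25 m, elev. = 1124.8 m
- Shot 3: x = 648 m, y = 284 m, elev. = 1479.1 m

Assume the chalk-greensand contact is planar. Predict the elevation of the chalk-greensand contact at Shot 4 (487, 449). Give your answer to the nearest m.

Let the plane be z = a·x + b·y + c.
Shot 2−Shot 1: −211a − 163b = −307.2;  Shot 3−Shot 1: 3a + 96b = 47.1.
Solving gives a = 1.10355, b = 0.45614.
Then c = 1432 − a·645 − b·188 = 634.46.
At (487, 449): z = 537.4 + 204.8 + 634.46 = 1376.7 m.

1377 m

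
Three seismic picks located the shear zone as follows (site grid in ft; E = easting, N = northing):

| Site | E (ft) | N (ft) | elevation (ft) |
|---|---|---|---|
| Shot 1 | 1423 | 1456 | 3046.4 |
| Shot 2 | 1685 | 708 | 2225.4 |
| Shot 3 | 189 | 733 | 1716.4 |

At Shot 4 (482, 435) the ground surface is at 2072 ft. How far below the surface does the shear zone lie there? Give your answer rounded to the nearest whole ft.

615 ft

Two edge vectors: Shot 1→Shot 2 = (262, -748, -821), Shot 1→Shot 3 = (-1234, -723, -1330).
Normal n = (Shot 1→Shot 2) × (Shot 1→Shot 3) = (401257, 1361574, -1112458).
So ∂z/∂E = −n_x/n_z = 0.36069 and ∂z/∂N = −n_y/n_z = 1.22393.
Intercept c from Shot 1: 3046.4 − 513.27 − 1782.05 = 751.09.
At (482, 435): z_contact = 173.9 + 532.4 + 751.09 = 1457.4 ft.
Depth below ground = 2072 − 1457.4 = 615 ft.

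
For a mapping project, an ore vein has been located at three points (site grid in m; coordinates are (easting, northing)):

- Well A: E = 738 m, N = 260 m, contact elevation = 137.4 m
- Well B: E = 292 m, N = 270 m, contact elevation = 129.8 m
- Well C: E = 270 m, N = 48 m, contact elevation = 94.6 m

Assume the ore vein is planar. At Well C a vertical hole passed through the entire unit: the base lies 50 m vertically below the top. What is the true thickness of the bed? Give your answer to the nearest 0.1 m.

Two edge vectors: Well A→Well B = (-446, 10, -7.6), Well A→Well C = (-468, -212, -42.8).
Normal n = (Well A→Well B) × (Well A→Well C) = (-2039.2, -15532, 99232).
So ∂z/∂E = −n_x/n_z = 0.02055 and ∂z/∂N = −n_y/n_z = 0.15652.
|∇z| = √(a²+b²) = 0.15787, so dip δ = arctan(0.15787) = 8.97°.
True thickness = vertical thickness × cos δ = 50 × cos 8.97° = 49.4 m.

49.4 m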